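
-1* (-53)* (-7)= -371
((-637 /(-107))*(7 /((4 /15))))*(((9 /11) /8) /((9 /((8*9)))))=601965 /4708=127.86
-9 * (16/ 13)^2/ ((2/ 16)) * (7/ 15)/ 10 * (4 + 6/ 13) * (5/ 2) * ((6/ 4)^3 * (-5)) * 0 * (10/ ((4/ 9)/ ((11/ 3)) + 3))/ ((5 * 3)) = 0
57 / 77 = 0.74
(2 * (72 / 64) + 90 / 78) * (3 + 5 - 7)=177 / 52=3.40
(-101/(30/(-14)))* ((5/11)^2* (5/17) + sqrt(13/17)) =44.08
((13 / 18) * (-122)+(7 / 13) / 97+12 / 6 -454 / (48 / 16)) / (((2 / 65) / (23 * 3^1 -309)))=538938800 / 291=1852023.37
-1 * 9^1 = -9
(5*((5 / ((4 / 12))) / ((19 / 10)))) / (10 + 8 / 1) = 125 / 57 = 2.19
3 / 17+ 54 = 921 / 17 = 54.18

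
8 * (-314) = -2512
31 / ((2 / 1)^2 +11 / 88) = 248 / 33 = 7.52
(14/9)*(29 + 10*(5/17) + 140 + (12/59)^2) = 142483754/532593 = 267.53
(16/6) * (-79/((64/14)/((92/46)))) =-553/6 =-92.17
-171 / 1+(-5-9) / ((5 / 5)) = -185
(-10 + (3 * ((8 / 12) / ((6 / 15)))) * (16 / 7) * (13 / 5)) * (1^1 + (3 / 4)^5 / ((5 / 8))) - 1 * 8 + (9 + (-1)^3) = 60927 / 2240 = 27.20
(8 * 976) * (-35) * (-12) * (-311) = -1019880960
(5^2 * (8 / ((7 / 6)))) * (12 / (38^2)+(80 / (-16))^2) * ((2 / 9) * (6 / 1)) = 14444800 / 2527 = 5716.19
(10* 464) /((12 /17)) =19720 /3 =6573.33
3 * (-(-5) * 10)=150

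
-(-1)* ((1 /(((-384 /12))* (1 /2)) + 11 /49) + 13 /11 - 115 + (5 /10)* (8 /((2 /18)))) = -669707 /8624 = -77.66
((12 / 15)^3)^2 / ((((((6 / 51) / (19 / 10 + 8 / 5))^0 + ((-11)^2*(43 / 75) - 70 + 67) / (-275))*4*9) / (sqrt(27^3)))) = 304128*sqrt(3) / 391175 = 1.35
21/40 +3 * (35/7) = 621/40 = 15.52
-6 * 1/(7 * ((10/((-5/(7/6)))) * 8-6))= 0.03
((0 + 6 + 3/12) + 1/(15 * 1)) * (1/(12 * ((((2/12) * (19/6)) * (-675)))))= -379/256500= -0.00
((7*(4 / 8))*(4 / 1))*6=84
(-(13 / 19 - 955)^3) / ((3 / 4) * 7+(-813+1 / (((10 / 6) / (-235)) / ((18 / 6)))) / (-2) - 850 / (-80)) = 47689977567744 / 34781989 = 1371111.28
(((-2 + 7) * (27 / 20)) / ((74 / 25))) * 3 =2025 / 296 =6.84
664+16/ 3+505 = 3523/ 3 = 1174.33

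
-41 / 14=-2.93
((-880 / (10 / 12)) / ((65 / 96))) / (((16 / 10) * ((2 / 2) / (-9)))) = 114048 / 13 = 8772.92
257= 257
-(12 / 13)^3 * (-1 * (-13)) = -1728 / 169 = -10.22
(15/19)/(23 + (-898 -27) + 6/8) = -12/13699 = -0.00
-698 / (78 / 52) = -1396 / 3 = -465.33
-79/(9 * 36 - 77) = -79/247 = -0.32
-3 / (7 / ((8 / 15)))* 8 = -64 / 35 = -1.83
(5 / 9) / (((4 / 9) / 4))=5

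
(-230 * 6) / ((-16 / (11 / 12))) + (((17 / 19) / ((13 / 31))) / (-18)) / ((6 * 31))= 8436217 / 106704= 79.06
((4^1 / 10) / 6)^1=0.07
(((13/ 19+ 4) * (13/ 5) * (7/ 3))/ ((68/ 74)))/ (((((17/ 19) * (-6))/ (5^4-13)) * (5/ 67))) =-20077421/ 425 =-47240.99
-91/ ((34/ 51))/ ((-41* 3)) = 91/ 82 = 1.11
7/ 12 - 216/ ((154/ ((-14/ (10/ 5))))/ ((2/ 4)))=725/ 132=5.49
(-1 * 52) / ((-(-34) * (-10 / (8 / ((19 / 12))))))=1248 / 1615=0.77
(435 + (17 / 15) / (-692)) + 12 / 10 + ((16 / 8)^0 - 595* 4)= -20166281 / 10380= -1942.80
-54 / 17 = -3.18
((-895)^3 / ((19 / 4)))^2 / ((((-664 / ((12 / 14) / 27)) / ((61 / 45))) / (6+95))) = -2533257911676978512500 / 16989021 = -149111470971575.03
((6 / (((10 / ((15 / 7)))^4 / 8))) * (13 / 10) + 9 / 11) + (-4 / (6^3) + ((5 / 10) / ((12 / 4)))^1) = 7829093 / 7130970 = 1.10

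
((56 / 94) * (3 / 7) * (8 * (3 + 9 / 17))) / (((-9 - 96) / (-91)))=4992 / 799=6.25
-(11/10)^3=-1331/1000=-1.33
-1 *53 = -53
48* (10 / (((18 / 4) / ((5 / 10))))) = 160 / 3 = 53.33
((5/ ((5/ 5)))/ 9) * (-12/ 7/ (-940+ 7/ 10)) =200/ 197253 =0.00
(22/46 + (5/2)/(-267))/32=5759/393024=0.01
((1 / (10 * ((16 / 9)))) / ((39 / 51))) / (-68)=-9 / 8320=-0.00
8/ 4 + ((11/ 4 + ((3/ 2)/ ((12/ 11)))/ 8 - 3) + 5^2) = 1723/ 64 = 26.92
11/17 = 0.65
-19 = -19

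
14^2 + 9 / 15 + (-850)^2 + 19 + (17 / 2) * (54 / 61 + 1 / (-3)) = 1322578133 / 1830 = 722720.29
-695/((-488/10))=3475/244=14.24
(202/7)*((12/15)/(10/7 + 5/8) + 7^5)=278882614/575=485013.24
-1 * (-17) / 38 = 17 / 38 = 0.45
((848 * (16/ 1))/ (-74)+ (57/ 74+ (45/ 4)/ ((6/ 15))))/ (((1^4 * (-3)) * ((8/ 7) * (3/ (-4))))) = -320033/ 5328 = -60.07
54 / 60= 9 / 10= 0.90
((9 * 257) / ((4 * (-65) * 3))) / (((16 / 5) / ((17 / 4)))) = -13107 / 3328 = -3.94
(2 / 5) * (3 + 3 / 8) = 27 / 20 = 1.35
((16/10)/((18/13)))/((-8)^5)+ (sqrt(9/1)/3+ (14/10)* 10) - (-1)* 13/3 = 7127027/368640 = 19.33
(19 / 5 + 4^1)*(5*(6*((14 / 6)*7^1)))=3822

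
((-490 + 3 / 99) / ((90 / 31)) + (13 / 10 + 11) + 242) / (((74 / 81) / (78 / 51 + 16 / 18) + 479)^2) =238155 / 639857878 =0.00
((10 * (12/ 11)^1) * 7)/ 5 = 168/ 11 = 15.27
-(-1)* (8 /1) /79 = 8 /79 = 0.10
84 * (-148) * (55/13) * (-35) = 23931600/13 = 1840892.31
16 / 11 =1.45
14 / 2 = 7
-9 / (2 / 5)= -45 / 2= -22.50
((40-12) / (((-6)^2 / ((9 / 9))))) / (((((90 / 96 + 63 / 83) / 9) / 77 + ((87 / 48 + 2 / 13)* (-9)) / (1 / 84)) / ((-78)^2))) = -3.18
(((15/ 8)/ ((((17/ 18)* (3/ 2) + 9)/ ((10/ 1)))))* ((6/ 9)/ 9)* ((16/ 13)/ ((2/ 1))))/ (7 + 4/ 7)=112/ 10335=0.01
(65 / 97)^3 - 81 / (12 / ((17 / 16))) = -401340907 / 58411072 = -6.87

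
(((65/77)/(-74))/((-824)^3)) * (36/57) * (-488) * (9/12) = -35685/7571251870336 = -0.00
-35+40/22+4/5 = -1781/55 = -32.38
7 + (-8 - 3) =-4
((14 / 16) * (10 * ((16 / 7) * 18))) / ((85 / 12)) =864 / 17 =50.82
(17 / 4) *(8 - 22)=-59.50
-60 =-60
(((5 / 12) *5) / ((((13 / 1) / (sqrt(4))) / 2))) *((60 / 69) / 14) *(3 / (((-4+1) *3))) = -250 / 18837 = -0.01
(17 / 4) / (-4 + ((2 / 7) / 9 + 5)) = 1071 / 260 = 4.12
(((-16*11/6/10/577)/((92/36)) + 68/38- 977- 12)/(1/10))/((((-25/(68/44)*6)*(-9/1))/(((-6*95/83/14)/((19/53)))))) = 15.46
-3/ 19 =-0.16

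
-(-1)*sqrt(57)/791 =sqrt(57)/791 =0.01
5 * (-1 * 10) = -50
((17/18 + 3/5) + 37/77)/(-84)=-14033/582120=-0.02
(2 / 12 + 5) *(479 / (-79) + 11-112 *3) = -135129 / 79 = -1710.49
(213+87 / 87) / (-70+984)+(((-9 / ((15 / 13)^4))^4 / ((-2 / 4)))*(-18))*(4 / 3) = 4865561953287108263017 / 152505340576171875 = 31904.21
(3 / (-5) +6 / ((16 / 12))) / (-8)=-39 / 80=-0.49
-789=-789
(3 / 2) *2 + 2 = 5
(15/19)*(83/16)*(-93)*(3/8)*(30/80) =-1042065/19456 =-53.56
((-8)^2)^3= 262144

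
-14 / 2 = -7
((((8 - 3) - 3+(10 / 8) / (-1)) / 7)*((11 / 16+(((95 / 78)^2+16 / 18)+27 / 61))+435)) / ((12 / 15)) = 1084925125 / 18473728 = 58.73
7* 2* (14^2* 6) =16464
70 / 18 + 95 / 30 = 127 / 18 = 7.06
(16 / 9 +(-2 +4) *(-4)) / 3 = -56 / 27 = -2.07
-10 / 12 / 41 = -5 / 246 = -0.02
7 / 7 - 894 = -893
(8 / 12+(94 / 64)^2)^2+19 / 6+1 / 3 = 108285769 / 9437184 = 11.47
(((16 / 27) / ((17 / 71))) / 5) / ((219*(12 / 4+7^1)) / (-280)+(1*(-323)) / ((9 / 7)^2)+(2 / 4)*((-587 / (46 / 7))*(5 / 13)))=-7132944 / 3175953175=-0.00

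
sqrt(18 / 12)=1.22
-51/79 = -0.65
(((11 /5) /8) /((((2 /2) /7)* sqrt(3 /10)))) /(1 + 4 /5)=77* sqrt(30) /216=1.95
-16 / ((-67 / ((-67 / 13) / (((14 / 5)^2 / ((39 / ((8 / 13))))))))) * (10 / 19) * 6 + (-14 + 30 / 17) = -43.65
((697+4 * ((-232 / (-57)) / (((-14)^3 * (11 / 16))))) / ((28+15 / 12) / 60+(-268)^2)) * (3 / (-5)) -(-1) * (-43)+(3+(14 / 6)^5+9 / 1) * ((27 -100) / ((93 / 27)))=-607887258714748522 / 344769141091221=-1763.17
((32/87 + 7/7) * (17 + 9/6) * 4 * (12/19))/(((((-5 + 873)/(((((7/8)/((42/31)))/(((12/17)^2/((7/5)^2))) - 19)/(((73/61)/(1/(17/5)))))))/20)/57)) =-339.64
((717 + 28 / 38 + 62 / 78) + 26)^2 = 304370683204 / 549081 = 554327.47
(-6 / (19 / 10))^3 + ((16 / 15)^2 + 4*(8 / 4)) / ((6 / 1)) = -138748948 / 4629825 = -29.97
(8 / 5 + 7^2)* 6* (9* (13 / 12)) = 29601 / 10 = 2960.10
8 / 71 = 0.11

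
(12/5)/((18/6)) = 4/5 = 0.80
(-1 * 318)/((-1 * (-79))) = -318/79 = -4.03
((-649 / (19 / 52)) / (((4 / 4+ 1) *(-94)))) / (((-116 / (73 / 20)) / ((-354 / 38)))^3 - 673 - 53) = -18200211236592957 / 1322060055069207598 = -0.01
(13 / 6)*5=65 / 6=10.83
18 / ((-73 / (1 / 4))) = -9 / 146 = -0.06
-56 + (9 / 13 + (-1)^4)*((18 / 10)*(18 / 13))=-43756 / 845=-51.78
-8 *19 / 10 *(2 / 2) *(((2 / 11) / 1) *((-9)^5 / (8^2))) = 1121931 / 440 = 2549.84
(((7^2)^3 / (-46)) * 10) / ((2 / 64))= -18823840 / 23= -818427.83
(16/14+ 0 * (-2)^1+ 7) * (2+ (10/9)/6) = 1121/63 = 17.79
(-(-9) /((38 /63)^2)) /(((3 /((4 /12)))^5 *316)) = 49 /36960624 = 0.00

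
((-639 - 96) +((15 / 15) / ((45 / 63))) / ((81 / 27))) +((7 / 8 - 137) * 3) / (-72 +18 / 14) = -87451 / 120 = -728.76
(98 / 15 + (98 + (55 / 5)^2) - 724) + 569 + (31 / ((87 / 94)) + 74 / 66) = 503137 / 4785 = 105.15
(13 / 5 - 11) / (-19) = 42 / 95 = 0.44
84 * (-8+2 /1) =-504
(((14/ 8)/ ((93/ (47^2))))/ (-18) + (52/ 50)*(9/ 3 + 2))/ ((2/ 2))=96781/ 33480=2.89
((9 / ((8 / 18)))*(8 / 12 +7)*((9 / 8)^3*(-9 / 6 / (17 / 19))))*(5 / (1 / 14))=-903154455 / 34816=-25940.79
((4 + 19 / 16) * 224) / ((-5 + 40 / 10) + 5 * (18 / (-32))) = -18592 / 61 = -304.79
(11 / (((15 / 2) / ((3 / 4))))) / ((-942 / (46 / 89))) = -253 / 419190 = -0.00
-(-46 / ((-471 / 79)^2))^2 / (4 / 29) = -597533192621 / 49213429281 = -12.14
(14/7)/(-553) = -2/553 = -0.00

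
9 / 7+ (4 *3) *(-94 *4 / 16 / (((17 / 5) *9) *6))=-268 / 1071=-0.25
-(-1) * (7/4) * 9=63/4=15.75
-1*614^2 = -376996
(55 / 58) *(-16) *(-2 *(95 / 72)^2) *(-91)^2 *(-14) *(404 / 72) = -34365809.71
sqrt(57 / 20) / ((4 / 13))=13 *sqrt(285) / 40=5.49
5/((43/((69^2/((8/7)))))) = 166635/344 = 484.40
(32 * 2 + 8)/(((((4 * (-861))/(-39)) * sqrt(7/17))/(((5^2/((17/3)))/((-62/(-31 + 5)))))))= 228150 * sqrt(119)/1058743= 2.35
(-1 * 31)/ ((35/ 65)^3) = -68107/ 343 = -198.56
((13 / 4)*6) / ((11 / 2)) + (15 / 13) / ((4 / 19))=5163 / 572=9.03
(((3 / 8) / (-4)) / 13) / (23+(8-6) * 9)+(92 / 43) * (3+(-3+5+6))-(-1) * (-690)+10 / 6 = -1462705891 / 2200224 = -664.80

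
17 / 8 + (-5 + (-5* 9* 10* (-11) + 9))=39649 / 8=4956.12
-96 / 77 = -1.25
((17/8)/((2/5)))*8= 85/2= 42.50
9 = 9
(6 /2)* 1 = 3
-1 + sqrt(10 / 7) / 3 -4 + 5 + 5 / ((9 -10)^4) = sqrt(70) / 21 + 5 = 5.40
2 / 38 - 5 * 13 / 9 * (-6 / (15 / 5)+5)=-1232 / 57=-21.61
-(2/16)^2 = -1/64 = -0.02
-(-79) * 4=316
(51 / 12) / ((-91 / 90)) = -765 / 182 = -4.20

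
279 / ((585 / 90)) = 558 / 13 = 42.92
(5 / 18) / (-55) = -1 / 198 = -0.01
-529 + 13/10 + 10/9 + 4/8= -23674/45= -526.09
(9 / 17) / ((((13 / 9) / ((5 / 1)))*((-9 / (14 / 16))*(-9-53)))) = 0.00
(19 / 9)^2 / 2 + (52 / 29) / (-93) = 321731 / 145638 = 2.21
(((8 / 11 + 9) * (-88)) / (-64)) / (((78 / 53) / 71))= 402641 / 624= 645.26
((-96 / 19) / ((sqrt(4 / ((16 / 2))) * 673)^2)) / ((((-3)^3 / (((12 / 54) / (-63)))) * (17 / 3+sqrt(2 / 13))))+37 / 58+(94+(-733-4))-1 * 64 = -2242326614642197645 / 3174472006862562+128 * sqrt(26) / 18244091993463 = -706.36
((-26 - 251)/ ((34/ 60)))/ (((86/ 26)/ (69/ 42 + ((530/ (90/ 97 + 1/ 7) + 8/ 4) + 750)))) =-686463509355/ 3720059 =-184530.27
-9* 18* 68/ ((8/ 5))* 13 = -89505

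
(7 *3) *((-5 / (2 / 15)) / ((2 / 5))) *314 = -1236375 / 2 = -618187.50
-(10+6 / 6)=-11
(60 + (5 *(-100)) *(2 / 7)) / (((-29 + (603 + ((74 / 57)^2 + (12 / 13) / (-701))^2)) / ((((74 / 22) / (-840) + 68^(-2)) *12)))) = 514324853695761561531 / 78770088978466909434026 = 0.01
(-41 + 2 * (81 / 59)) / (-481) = 61 / 767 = 0.08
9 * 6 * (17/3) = 306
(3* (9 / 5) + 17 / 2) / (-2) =-139 / 20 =-6.95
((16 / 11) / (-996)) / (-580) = 1 / 397155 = 0.00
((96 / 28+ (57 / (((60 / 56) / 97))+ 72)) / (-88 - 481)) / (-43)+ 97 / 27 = 88013323 / 23121315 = 3.81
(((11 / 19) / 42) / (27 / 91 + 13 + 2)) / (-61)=-143 / 9679968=-0.00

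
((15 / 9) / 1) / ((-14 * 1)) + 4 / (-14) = -17 / 42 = -0.40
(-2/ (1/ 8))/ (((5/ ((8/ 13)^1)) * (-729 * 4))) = 32/ 47385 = 0.00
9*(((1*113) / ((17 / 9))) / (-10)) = -9153 / 170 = -53.84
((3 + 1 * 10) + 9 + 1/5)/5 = 111/25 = 4.44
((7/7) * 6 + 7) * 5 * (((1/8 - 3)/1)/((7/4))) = -1495/14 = -106.79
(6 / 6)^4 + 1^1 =2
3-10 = -7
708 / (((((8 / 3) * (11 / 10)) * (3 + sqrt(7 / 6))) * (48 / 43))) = 342495 / 4136 - 38055 * sqrt(42) / 8272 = 52.99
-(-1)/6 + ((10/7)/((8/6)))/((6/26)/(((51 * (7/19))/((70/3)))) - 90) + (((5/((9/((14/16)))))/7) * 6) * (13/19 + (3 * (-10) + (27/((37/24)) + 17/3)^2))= 24775581676915/116963351568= 211.82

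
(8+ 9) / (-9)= -17 / 9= -1.89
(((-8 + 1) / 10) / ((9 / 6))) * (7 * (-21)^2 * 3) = -21609 / 5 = -4321.80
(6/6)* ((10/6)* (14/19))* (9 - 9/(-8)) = 12.43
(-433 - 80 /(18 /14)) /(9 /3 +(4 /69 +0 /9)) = -102511 /633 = -161.94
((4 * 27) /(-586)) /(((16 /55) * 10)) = -297 /4688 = -0.06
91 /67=1.36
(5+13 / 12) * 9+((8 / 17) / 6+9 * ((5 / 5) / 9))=11389 / 204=55.83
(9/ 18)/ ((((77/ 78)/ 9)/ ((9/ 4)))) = 10.26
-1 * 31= -31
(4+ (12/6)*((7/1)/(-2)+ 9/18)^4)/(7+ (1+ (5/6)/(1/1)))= 996/53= 18.79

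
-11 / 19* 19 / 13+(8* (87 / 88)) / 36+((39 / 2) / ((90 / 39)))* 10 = 143927 / 1716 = 83.87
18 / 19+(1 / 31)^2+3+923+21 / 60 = 338630833 / 365180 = 927.30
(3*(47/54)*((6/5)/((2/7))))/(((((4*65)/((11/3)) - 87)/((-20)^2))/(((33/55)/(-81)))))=28952/14337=2.02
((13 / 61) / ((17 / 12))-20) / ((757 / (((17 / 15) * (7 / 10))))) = -72044 / 3463275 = -0.02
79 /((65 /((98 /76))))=1.57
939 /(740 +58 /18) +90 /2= 309456 /6689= 46.26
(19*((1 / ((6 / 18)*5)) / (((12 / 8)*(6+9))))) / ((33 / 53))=2014 / 2475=0.81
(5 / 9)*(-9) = -5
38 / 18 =19 / 9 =2.11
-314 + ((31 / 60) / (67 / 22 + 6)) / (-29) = -54363161 / 173130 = -314.00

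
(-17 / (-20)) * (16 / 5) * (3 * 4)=816 / 25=32.64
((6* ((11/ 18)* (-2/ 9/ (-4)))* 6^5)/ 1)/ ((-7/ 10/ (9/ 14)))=-71280/ 49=-1454.69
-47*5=-235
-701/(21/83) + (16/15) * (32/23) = -6687461/2415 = -2769.13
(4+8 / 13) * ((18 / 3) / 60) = 6 / 13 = 0.46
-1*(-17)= 17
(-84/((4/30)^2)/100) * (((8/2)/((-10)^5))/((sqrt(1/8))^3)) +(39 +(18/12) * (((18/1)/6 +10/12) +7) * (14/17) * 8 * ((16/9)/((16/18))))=189 * sqrt(2)/6250 +4303/17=253.16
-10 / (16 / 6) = -15 / 4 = -3.75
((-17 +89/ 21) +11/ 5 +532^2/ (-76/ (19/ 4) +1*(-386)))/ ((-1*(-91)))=-1675741/ 213395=-7.85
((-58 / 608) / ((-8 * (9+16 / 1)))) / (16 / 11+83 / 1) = 319 / 56483200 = 0.00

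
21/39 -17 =-214/13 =-16.46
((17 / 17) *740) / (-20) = -37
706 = 706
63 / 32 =1.97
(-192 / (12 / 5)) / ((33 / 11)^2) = -8.89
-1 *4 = -4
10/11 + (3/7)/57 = 1341/1463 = 0.92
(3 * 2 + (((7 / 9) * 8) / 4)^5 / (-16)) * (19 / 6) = 3046460 / 177147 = 17.20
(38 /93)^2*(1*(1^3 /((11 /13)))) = 18772 /95139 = 0.20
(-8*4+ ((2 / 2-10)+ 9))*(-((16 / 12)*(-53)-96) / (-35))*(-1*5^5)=-10000000 / 21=-476190.48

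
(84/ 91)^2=144/ 169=0.85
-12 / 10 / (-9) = 2 / 15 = 0.13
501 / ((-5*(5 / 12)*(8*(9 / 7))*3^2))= -1169 / 450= -2.60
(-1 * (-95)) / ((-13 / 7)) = -665 / 13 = -51.15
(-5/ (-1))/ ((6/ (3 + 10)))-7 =23/ 6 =3.83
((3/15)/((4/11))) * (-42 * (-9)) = 2079/10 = 207.90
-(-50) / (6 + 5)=50 / 11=4.55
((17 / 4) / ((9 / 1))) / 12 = 17 / 432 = 0.04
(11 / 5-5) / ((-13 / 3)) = 42 / 65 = 0.65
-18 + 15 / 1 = -3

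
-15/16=-0.94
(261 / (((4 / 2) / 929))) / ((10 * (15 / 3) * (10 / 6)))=727407 / 500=1454.81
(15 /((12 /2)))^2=25 /4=6.25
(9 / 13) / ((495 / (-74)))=-74 / 715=-0.10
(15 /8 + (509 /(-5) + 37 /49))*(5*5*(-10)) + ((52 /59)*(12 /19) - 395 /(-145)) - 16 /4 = 157967213749 /6371764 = 24791.76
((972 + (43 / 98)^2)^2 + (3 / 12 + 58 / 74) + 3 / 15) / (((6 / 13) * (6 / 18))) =209664307753127721 / 34127621920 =6143536.99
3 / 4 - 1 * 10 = -37 / 4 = -9.25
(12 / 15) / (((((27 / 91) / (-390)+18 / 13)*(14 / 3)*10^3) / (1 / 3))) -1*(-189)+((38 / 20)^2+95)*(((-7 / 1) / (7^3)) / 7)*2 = 132256795031 / 701906625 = 188.43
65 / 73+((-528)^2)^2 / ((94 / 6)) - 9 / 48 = 272332697409211 / 54896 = 4960884170.23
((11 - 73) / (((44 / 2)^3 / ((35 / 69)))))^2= 1177225 / 134950430736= 0.00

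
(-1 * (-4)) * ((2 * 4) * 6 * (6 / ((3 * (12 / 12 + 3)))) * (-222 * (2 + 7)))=-191808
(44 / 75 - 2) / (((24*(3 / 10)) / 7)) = -371 / 270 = -1.37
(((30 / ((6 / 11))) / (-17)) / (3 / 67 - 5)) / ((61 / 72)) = 66330 / 86071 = 0.77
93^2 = 8649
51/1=51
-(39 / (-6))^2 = -169 / 4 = -42.25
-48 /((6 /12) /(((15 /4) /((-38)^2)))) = -90 /361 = -0.25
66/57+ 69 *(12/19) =44.74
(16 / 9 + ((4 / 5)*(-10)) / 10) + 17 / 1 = 809 / 45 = 17.98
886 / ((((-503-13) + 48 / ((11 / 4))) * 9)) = -4873 / 24678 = -0.20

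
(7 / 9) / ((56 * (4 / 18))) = 1 / 16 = 0.06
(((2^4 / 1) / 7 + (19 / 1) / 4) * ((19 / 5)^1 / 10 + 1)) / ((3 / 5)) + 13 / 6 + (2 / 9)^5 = 18.35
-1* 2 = -2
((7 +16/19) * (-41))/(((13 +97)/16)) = -46.77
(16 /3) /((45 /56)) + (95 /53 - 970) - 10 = -6951587 /7155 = -971.57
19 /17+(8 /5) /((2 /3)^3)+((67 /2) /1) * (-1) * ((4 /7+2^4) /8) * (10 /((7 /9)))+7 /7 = -7369353 /8330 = -884.68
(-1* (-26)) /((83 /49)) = 1274 /83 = 15.35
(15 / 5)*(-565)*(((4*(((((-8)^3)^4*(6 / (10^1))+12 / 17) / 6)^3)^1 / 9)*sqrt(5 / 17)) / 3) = -90081320462624103407750398574846207392*sqrt(85) / 18792225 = -44194273896614711875750250000000.00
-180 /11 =-16.36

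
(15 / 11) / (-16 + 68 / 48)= -0.09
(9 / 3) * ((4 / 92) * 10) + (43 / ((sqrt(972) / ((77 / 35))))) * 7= 30 / 23 + 3311 * sqrt(3) / 270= 22.54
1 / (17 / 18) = 18 / 17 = 1.06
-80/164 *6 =-120/41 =-2.93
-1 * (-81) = 81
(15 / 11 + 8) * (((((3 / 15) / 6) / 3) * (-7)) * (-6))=721 / 165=4.37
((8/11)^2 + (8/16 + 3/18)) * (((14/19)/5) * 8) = 48608/34485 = 1.41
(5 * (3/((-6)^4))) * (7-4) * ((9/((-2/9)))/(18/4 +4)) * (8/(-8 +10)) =-45/68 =-0.66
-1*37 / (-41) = 37 / 41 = 0.90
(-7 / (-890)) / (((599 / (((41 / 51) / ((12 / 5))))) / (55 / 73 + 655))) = 0.00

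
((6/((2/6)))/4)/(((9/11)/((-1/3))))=-11/6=-1.83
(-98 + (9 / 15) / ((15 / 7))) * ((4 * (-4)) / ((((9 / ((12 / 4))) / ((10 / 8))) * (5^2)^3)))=0.04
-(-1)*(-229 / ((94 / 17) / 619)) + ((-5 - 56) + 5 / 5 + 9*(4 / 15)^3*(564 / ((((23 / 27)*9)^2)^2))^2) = -23644108567891518643 / 920154077051750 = -25695.81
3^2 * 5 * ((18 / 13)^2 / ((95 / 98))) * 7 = 2000376 / 3211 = 622.98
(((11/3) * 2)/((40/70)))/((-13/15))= -385/26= -14.81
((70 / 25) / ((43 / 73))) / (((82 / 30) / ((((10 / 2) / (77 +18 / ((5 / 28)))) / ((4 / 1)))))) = 5475 / 447802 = 0.01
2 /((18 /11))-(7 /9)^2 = 50 /81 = 0.62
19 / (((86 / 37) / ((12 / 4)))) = 2109 / 86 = 24.52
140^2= 19600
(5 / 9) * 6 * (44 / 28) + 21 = 551 / 21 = 26.24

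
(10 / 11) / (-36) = -5 / 198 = -0.03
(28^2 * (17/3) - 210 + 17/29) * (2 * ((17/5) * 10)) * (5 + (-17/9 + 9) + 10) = 4983740876/783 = 6364930.88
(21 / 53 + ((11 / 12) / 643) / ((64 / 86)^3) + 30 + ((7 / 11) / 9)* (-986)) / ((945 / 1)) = -0.04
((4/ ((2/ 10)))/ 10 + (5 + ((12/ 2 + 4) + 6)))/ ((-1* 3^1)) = -23/ 3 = -7.67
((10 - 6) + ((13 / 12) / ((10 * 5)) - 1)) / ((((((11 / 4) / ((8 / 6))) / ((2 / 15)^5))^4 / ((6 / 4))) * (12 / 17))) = 0.00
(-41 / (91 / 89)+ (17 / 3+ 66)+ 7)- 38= 155 / 273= 0.57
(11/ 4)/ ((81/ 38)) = 209/ 162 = 1.29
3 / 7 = 0.43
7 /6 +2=19 /6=3.17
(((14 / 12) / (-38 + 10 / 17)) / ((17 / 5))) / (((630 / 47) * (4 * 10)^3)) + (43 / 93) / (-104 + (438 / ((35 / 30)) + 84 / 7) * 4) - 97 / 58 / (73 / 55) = -91946932896159457 / 72990093192192000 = -1.26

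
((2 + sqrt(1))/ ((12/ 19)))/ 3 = 19/ 12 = 1.58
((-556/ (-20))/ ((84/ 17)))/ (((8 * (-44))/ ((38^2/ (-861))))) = 0.03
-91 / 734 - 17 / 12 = -6785 / 4404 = -1.54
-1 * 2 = -2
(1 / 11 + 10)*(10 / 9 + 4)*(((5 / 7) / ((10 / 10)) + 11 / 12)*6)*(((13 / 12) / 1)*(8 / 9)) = 3031262 / 6237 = 486.01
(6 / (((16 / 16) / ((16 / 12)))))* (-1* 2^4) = -128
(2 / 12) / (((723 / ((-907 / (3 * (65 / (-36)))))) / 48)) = 1.85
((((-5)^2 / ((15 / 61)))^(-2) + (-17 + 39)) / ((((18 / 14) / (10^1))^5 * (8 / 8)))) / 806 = 68793034226000 / 88547695587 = 776.90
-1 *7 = -7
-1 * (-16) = 16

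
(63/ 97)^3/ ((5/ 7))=1750329/ 4563365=0.38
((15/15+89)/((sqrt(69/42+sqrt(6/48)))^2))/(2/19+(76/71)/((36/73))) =703692360/27879679 - 107083620* sqrt(2)/27879679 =19.81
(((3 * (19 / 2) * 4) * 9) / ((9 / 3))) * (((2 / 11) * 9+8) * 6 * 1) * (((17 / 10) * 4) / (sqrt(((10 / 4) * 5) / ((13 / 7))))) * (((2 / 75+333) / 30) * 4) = 41047801248 * sqrt(182) / 240625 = 2301361.51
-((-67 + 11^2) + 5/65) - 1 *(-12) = -547/13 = -42.08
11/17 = 0.65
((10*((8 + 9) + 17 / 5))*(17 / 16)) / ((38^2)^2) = 0.00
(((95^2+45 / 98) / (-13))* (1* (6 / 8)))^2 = 7040982645225 / 25969216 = 271128.04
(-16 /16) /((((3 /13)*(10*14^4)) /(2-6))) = 13 /288120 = 0.00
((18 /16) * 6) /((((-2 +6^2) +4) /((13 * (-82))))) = -14391 /76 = -189.36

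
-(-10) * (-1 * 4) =-40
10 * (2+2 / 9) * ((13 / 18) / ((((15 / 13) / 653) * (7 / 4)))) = 8828560 / 1701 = 5190.22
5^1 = 5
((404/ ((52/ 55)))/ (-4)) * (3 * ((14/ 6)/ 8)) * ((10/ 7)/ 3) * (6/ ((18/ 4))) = -27775/ 468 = -59.35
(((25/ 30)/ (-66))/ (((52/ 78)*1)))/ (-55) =1/ 2904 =0.00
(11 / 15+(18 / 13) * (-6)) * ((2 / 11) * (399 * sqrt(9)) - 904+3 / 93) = 8863477 / 1705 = 5198.52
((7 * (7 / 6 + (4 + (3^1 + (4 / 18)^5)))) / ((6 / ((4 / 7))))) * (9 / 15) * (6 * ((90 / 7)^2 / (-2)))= -19290620 / 11907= -1620.11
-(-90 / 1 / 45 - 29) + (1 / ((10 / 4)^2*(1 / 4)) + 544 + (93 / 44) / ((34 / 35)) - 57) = 19478511 / 37400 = 520.82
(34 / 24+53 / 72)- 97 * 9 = -62701 / 72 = -870.85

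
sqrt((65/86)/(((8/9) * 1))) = 3 * sqrt(2795)/172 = 0.92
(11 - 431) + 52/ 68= -7127/ 17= -419.24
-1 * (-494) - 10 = 484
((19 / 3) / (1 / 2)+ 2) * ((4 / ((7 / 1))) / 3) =2.79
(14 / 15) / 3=14 / 45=0.31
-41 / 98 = -0.42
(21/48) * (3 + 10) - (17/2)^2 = -1065/16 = -66.56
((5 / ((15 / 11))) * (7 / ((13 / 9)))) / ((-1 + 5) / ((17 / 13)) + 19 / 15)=58905 / 14339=4.11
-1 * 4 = -4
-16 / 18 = -8 / 9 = -0.89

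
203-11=192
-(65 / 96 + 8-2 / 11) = -8971 / 1056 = -8.50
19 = 19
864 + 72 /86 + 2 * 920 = 116308 /43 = 2704.84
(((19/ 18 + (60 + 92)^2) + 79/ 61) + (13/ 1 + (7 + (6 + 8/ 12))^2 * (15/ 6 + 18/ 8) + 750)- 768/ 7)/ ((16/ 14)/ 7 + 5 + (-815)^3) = -294677509/ 6472301329768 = -0.00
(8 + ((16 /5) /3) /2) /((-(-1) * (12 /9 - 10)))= -64 /65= -0.98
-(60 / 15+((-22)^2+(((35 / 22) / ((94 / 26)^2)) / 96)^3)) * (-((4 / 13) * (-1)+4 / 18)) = -247775702161275844620655 / 5940524006710698442752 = -41.71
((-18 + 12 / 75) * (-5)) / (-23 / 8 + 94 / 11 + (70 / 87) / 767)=2618979792 / 166519655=15.73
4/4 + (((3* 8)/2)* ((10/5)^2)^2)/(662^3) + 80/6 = 14.33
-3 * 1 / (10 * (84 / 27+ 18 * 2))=-27 / 3520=-0.01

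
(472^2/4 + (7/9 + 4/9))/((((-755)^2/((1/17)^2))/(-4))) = -80204/59305401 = -0.00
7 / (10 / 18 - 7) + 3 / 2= 12 / 29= 0.41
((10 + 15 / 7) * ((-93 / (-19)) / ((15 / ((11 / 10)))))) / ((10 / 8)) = 11594 / 3325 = 3.49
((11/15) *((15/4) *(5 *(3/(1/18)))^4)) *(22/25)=12860872200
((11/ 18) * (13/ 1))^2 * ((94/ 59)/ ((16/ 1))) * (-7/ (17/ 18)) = -46.58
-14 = -14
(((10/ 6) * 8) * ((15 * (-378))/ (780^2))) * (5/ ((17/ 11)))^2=-63525/ 48841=-1.30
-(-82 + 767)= -685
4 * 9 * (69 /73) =2484 /73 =34.03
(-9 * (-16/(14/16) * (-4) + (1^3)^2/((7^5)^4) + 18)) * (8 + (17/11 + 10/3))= -9272431288541783174625/877714929273732011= -10564.29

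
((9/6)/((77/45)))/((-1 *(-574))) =135/88396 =0.00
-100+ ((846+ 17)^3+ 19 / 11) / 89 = 7221648.86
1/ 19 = 0.05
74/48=37/24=1.54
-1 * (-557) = 557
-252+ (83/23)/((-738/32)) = -2140052/8487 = -252.16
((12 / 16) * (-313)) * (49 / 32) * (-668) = 7683837 / 32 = 240119.91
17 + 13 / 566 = 9635 / 566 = 17.02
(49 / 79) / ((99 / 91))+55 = 434614 / 7821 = 55.57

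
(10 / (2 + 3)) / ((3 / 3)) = 2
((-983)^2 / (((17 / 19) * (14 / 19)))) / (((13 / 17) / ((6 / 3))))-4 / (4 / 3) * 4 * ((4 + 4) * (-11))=348926425 / 91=3834356.32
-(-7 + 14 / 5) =21 / 5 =4.20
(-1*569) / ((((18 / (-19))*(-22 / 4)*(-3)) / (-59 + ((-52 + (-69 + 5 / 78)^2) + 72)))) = 310003835783 / 1806948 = 171562.12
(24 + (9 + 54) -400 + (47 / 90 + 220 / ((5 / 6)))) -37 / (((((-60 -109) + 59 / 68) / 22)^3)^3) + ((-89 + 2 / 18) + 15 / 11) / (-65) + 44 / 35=-41423011323413794303299879037290693400217 / 902971794639656082154851163183638270690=-45.87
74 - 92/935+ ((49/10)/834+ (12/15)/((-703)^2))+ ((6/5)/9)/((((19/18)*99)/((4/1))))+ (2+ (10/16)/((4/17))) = 14680629121099/186850538720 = 78.57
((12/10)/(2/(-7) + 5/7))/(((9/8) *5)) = 112/225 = 0.50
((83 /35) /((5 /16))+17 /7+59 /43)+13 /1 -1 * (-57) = 612454 /7525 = 81.39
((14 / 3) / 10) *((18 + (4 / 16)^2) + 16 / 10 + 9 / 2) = 13531 / 1200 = 11.28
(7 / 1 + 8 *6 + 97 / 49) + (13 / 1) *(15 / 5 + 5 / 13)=4948 / 49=100.98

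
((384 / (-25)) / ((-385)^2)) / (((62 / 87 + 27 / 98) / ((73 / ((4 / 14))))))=-17071488 / 637140625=-0.03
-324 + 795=471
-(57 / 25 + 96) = -2457 / 25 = -98.28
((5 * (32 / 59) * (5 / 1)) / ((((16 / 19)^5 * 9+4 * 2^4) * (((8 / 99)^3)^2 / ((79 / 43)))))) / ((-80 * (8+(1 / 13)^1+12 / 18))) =-59358852991137066939 / 31470203044888576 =-1886.19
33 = 33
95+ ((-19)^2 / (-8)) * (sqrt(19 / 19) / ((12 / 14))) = 2033 / 48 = 42.35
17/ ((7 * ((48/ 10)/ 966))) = 1955/ 4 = 488.75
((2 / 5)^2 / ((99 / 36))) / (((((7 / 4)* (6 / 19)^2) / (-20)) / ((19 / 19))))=-23104 / 3465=-6.67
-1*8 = -8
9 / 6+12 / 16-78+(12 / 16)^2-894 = -15507 / 16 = -969.19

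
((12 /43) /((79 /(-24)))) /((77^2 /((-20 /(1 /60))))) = 345600 /20140813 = 0.02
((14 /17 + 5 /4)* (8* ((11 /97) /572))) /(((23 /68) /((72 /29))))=20304 /841087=0.02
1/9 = 0.11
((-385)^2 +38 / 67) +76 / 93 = 923598601 / 6231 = 148226.38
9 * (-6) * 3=-162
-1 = -1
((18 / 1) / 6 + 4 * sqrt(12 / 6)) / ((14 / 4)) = 2.47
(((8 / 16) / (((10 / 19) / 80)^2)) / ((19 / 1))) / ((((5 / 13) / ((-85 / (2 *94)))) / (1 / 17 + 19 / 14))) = -332956 / 329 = -1012.02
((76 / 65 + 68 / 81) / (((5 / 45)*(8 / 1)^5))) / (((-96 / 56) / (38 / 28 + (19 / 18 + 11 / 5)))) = -960433 / 646963200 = -0.00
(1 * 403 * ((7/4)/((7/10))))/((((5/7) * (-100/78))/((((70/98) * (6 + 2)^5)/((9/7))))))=-300425216/15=-20028347.73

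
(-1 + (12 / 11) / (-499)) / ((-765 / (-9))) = -5501 / 466565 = -0.01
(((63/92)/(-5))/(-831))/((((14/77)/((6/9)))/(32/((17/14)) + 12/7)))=1837/108307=0.02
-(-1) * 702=702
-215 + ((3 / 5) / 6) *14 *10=-201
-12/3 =-4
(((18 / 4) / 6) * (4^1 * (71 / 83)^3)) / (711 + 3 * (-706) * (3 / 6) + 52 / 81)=-86972373 / 16087799032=-0.01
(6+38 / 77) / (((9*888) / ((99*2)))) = 125 / 777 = 0.16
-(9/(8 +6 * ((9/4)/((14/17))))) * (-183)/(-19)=-46116/12977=-3.55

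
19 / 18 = 1.06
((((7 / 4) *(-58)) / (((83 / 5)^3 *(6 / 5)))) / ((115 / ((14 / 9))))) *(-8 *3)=710500 / 118359909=0.01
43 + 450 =493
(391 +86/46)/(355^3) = 9036/1028994125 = 0.00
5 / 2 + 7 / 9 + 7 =185 / 18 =10.28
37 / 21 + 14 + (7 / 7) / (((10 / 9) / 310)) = 6190 / 21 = 294.76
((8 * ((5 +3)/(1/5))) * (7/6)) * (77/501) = 86240/1503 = 57.38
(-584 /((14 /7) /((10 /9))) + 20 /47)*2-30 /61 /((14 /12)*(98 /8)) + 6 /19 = -108925526506 /168158151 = -647.76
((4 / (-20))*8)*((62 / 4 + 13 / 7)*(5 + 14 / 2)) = -11664 / 35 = -333.26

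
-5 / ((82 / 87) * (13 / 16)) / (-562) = 1740 / 149773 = 0.01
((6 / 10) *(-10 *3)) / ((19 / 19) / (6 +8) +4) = -84 / 19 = -4.42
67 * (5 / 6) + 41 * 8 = 2303 / 6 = 383.83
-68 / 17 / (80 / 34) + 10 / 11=-87 / 110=-0.79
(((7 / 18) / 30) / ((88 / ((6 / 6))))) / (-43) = -7 / 2043360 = -0.00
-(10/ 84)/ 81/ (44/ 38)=-95/ 74844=-0.00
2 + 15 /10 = 7 /2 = 3.50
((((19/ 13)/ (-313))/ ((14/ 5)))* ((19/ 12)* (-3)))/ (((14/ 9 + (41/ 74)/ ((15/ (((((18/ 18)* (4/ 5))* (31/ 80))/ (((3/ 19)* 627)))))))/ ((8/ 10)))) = 1983514500/ 486924603893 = 0.00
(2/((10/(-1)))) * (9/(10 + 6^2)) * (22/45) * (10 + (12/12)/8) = -891/4600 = -0.19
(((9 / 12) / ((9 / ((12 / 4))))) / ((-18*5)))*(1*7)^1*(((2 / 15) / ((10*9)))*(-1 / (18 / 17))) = 119 / 4374000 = 0.00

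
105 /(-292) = -0.36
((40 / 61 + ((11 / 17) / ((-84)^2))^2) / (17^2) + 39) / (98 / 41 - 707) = -405617229816289565 / 7327826426025633024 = -0.06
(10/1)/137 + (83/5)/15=12121/10275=1.18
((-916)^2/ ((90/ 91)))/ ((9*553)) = 5453864/ 31995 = 170.46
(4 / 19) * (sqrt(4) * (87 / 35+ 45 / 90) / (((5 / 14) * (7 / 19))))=1672 / 175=9.55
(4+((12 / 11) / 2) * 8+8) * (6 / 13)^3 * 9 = 349920 / 24167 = 14.48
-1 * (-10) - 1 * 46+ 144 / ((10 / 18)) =1116 / 5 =223.20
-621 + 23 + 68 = -530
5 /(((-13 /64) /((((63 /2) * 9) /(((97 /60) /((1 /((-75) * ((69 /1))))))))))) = 24192 /29003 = 0.83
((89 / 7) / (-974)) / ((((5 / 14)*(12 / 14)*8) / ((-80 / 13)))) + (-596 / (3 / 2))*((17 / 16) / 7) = -5342567 / 88634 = -60.28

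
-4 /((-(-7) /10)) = -40 /7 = -5.71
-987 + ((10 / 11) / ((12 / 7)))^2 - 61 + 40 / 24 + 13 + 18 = -4421567 / 4356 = -1015.05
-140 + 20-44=-164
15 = 15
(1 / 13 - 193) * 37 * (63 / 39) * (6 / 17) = -11692296 / 2873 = -4069.72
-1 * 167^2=-27889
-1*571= -571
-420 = -420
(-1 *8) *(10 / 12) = -20 / 3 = -6.67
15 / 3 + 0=5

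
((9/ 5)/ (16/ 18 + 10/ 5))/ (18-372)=-27/ 15340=-0.00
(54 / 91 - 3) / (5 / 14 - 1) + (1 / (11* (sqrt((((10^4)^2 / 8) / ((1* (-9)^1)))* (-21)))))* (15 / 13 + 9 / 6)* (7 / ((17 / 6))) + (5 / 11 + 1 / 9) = 207* sqrt(42) / 12155000 + 5546 / 1287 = 4.31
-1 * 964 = -964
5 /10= 1 /2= 0.50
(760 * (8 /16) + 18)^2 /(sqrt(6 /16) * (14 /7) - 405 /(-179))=7655665320 /77309 - 5075422564 * sqrt(6) /231927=45422.92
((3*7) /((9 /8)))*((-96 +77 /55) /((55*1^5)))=-2408 /75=-32.11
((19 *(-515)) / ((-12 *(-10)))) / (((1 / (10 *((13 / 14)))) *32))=-127205 / 5376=-23.66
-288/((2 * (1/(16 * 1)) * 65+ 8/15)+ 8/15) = -34560/1103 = -31.33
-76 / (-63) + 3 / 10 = 949 / 630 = 1.51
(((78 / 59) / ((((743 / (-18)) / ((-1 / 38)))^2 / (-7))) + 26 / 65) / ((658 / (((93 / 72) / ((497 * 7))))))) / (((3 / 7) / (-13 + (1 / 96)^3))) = -299449387471872473 / 43739850262968590008320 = -0.00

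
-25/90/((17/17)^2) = -5/18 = -0.28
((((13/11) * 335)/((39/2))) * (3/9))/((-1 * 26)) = -335/1287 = -0.26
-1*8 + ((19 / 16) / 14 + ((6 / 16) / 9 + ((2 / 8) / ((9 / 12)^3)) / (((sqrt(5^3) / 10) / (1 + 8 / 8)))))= -5291 / 672 + 64*sqrt(5) / 135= -6.81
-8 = -8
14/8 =7/4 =1.75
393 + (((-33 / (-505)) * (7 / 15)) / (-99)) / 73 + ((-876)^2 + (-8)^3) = 1272821818718 / 1658925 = 767257.00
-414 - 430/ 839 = -347776/ 839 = -414.51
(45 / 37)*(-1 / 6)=-15 / 74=-0.20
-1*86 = -86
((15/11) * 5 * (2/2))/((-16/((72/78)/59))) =-225/33748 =-0.01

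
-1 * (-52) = 52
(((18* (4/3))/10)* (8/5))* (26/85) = 2496/2125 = 1.17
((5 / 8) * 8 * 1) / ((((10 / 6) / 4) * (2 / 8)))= 48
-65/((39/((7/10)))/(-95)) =665/6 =110.83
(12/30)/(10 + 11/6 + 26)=12/1135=0.01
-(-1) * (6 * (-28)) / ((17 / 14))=-2352 / 17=-138.35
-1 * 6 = -6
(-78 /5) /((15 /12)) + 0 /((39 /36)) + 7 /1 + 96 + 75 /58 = 91.81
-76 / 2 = -38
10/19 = 0.53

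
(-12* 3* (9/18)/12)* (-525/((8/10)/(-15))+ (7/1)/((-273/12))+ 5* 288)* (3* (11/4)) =-58087161/416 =-139632.60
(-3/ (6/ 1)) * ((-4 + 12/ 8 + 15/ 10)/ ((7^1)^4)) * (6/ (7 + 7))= 3/ 33614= 0.00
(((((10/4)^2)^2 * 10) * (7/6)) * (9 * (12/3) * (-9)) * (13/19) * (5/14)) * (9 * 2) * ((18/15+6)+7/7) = -404746875/76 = -5325616.78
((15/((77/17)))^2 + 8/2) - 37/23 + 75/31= 15.78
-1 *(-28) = 28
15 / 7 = 2.14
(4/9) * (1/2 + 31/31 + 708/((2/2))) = 946/3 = 315.33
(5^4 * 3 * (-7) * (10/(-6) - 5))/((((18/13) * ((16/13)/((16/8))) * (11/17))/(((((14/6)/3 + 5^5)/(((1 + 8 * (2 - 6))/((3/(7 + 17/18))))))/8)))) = -34000159375/45012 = -755357.67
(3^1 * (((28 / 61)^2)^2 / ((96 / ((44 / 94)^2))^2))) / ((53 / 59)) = 8296117676 / 10742562673818639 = 0.00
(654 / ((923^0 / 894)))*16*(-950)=-8887075200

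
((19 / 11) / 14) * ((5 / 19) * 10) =25 / 77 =0.32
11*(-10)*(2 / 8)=-55 / 2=-27.50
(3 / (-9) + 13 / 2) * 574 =10619 / 3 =3539.67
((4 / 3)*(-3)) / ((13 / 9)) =-36 / 13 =-2.77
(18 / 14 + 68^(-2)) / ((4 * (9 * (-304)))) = -41623 / 354235392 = -0.00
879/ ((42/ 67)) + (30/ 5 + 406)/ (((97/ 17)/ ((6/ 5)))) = 10109371/ 6790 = 1488.86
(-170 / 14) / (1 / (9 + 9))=-1530 / 7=-218.57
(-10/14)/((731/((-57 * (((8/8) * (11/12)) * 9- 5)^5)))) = 105818505/5239808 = 20.20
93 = 93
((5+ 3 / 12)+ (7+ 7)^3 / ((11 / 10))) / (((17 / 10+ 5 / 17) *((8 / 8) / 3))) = 9349235 / 2486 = 3760.75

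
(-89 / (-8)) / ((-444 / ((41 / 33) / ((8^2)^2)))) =-3649 / 480116736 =-0.00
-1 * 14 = -14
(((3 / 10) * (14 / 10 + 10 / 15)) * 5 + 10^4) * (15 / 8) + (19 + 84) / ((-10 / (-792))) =2153073 / 80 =26913.41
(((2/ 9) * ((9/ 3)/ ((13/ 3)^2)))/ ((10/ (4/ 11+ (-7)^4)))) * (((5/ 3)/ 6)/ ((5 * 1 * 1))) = 1761/ 3718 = 0.47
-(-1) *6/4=3/2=1.50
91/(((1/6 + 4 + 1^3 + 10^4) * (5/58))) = 31668/300155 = 0.11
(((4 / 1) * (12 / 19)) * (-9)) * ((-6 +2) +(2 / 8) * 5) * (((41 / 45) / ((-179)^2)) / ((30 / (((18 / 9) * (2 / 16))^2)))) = 451 / 121755800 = 0.00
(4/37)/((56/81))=81/518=0.16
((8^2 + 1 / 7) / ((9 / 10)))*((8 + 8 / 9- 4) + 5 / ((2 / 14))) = 1611910 / 567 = 2842.87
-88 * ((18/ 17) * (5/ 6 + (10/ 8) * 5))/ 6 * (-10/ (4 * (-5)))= -55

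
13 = 13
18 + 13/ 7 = 139/ 7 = 19.86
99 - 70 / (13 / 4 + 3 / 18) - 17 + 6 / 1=2768 / 41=67.51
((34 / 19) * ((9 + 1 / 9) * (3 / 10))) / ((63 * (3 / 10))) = 2788 / 10773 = 0.26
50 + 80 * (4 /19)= 1270 /19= 66.84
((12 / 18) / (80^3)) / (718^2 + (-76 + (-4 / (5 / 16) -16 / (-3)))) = 1 / 395858329600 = 0.00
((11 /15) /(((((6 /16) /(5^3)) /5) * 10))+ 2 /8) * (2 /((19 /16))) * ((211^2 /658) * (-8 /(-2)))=3140689424 /56259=55825.55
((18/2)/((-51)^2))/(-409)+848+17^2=134394536/118201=1137.00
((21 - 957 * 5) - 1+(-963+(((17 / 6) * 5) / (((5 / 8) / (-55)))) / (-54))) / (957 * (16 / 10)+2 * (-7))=-1155245 / 307233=-3.76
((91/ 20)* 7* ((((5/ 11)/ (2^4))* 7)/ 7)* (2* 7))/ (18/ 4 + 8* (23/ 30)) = 66885/ 56144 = 1.19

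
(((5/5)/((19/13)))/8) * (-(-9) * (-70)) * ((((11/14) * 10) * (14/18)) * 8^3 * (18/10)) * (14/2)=-40360320/19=-2124227.37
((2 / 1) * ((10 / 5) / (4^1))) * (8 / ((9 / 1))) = 8 / 9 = 0.89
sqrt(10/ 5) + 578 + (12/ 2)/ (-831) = sqrt(2) + 160104/ 277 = 579.41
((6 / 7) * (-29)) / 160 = -87 / 560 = -0.16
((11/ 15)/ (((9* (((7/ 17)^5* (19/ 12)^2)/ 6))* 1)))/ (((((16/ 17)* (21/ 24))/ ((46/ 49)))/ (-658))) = -18369269310656/ 1486495115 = -12357.44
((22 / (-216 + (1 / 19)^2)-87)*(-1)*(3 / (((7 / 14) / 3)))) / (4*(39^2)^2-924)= 20375301 / 120248366500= 0.00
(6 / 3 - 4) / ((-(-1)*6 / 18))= -6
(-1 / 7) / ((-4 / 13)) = 13 / 28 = 0.46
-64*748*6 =-287232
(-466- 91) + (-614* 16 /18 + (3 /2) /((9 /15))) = -19805 /18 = -1100.28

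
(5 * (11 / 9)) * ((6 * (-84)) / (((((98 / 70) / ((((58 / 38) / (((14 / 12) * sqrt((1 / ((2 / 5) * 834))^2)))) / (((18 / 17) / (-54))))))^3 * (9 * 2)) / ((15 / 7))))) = 1189098530716247874201600 / 806954491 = 1473563309924311.30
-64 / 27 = -2.37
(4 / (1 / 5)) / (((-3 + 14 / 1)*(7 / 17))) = 340 / 77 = 4.42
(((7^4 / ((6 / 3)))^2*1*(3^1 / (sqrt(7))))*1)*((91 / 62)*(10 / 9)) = 374712065*sqrt(7) / 372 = 2665040.15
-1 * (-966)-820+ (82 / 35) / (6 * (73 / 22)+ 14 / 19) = 22066788 / 151025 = 146.11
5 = 5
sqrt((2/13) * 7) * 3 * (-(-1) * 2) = 6 * sqrt(182)/13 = 6.23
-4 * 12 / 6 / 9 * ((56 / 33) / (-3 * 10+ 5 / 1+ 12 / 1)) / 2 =224 / 3861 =0.06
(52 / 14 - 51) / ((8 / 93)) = -30783 / 56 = -549.70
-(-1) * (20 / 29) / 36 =5 / 261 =0.02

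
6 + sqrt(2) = 7.41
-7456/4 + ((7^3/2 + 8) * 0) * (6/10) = -1864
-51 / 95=-0.54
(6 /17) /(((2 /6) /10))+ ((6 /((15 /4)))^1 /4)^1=934 /85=10.99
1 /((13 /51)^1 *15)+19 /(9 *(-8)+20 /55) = -189 /51220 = -0.00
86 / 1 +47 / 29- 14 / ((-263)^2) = 175758023 / 2005901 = 87.62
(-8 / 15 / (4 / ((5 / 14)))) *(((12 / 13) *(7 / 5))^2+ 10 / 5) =-15506 / 88725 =-0.17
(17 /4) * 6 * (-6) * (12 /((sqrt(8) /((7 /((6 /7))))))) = -7497 * sqrt(2) /2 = -5301.18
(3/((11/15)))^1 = 45/11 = 4.09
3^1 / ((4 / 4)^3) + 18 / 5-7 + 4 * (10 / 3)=12.93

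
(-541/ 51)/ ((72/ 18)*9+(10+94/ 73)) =-39493/ 176052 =-0.22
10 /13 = 0.77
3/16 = 0.19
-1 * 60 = -60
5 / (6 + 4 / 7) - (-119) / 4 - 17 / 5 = 12471 / 460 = 27.11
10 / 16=5 / 8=0.62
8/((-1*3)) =-8/3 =-2.67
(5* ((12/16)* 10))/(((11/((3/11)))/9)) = 2025/242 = 8.37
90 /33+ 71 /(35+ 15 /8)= 15098 /3245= 4.65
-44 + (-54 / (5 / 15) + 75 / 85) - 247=-7686 / 17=-452.12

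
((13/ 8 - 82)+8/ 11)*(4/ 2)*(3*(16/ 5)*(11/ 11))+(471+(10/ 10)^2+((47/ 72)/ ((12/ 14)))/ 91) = -326556583/ 308880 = -1057.23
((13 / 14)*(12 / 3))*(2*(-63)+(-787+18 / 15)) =-118534 / 35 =-3386.69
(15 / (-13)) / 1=-15 / 13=-1.15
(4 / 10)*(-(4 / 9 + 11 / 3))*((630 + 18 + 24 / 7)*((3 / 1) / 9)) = -22496 / 63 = -357.08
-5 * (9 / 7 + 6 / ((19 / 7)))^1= -2325 / 133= -17.48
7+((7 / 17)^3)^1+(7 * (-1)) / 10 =312949 / 49130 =6.37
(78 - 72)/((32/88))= 33/2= 16.50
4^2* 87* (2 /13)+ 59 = 3551 /13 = 273.15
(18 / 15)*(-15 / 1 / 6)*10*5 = -150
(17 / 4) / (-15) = -17 / 60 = -0.28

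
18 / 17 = 1.06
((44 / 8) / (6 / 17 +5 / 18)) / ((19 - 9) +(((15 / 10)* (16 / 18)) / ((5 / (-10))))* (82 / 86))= 1.17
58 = 58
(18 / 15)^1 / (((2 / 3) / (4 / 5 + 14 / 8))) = 459 / 100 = 4.59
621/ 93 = 207/ 31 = 6.68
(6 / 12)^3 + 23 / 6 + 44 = 1151 / 24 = 47.96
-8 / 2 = -4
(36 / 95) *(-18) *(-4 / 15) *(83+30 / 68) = 1225584 / 8075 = 151.78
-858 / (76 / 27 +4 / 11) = -127413 / 472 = -269.94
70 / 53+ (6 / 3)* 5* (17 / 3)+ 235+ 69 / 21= 329752 / 1113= 296.27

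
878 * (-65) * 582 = -33214740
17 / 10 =1.70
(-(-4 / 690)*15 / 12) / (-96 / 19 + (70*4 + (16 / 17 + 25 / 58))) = 9367 / 357183399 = 0.00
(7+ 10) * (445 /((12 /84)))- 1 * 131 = 52824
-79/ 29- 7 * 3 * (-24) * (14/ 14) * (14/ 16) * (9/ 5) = 791.08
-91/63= -13/9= -1.44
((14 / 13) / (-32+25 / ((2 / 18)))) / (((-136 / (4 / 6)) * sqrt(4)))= -0.00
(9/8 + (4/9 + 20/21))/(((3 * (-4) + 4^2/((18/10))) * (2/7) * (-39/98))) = 8897/1248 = 7.13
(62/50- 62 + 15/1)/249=-1144/6225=-0.18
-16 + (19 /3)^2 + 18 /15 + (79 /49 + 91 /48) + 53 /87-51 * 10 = -491682431 /1023120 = -480.57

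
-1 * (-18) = 18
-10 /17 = -0.59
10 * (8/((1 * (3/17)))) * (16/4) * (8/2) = 21760/3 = 7253.33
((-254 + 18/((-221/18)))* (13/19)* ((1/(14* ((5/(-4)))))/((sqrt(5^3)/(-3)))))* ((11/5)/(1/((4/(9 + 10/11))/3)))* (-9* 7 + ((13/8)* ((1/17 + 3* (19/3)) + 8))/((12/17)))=0.56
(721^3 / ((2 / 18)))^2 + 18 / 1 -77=11378803749381565942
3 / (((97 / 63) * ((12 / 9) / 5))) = 2835 / 388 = 7.31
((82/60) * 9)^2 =15129/100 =151.29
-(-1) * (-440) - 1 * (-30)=-410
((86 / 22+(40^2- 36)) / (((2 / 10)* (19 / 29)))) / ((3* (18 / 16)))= 6668840 / 1881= 3545.37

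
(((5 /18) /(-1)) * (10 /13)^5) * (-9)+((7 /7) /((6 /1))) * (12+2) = 3349051 /1113879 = 3.01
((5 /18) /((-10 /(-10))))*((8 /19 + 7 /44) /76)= 2425 /1143648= 0.00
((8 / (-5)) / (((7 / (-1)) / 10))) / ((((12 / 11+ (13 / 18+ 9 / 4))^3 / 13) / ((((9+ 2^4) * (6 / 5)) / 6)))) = 64583101440 / 29158566703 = 2.21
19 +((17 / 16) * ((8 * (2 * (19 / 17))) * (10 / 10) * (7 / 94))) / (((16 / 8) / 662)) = 45809 / 94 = 487.33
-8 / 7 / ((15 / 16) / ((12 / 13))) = -512 / 455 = -1.13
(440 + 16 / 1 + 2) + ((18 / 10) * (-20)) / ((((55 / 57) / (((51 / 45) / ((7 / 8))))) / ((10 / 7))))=1048262 / 2695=388.97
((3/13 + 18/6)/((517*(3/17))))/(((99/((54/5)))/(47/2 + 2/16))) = 67473/739310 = 0.09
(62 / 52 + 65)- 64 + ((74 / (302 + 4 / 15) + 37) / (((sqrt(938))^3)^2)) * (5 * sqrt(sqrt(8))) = 30155 * 2^(3 / 4) / 133638625316 + 57 / 26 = 2.19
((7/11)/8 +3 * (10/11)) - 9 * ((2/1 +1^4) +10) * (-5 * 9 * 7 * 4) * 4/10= 5189431/88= 58970.81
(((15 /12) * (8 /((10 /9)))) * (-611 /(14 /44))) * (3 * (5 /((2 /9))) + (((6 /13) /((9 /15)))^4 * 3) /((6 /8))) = -18312974955 /15379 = -1190778.01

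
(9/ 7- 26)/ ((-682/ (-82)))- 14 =-40511/ 2387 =-16.97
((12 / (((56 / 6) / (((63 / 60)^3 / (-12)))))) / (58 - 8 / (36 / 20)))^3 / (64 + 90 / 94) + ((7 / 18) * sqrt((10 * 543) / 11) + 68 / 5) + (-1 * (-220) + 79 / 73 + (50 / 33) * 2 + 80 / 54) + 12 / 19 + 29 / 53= 7 * sqrt(59730) / 198 + 58791131799667809785502514541052311 / 244583206298337455898624000000000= 249.01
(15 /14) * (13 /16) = 195 /224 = 0.87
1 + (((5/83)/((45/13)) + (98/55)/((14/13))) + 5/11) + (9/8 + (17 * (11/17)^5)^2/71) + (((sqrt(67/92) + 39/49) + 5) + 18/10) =sqrt(1541)/46 + 18984014774867545367/1595324642781542904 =12.75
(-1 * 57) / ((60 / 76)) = -361 / 5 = -72.20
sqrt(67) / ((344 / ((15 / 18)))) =5 * sqrt(67) / 2064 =0.02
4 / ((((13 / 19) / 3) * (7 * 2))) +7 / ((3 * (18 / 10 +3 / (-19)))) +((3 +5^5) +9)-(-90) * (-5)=8811371 / 3276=2689.67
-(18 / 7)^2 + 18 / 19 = -5274 / 931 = -5.66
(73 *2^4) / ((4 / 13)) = 3796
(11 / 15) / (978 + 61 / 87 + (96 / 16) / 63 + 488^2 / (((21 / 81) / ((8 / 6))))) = 319 / 533187925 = 0.00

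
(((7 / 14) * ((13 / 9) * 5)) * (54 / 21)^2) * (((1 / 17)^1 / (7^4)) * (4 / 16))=0.00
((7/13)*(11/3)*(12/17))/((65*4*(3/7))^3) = 26411/26218998000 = 0.00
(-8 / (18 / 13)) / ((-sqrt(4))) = 26 / 9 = 2.89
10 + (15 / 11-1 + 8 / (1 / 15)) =1434 / 11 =130.36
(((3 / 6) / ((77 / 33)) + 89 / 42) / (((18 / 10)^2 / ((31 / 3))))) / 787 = 5425 / 573723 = 0.01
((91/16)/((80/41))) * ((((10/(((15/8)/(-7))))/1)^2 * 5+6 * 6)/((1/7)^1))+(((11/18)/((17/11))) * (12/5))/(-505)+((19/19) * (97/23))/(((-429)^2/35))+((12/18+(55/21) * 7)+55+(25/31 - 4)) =17183150808355872599/120163657099200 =142997.90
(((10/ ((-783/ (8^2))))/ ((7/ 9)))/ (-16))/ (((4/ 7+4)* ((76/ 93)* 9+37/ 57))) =2945/ 1640588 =0.00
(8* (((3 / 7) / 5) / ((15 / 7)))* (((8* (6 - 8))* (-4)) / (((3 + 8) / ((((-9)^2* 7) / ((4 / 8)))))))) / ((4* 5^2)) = 21.11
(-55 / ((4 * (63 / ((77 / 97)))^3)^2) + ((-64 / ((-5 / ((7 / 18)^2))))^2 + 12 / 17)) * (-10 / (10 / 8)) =-13405033295518898458393 / 376274153980751785650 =-35.63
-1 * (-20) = 20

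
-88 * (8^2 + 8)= -6336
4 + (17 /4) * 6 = 59 /2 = 29.50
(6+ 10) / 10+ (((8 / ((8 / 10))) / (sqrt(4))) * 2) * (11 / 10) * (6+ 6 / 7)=2696 / 35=77.03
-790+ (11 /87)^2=-789.98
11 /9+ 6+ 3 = 10.22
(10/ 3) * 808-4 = 8068/ 3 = 2689.33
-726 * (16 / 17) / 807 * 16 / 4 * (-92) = 1424896 / 4573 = 311.59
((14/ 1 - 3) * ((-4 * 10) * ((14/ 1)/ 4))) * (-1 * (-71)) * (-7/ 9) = 765380/ 9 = 85042.22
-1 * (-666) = 666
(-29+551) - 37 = 485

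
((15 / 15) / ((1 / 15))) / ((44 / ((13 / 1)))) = 195 / 44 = 4.43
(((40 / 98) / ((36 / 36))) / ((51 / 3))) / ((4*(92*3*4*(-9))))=-5 / 8276688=-0.00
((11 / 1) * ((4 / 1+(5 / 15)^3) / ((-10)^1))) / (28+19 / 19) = -1199 / 7830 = -0.15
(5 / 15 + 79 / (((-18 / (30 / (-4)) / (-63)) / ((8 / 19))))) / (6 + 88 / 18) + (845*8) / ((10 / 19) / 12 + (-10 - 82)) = -153.67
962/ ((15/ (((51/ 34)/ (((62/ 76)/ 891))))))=16285698/ 155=105069.02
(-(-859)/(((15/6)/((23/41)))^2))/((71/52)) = 94517488/2983775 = 31.68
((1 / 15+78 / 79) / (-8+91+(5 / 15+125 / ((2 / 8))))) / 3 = 1249 / 2073750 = 0.00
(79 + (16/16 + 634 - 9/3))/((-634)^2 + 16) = 711/401972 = 0.00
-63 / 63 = -1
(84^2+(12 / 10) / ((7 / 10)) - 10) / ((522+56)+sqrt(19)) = 12.10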